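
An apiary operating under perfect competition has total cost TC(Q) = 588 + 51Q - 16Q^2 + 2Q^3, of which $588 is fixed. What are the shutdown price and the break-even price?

Shutdown price = $19; break-even price = $121

AVC = 51 - 16Q + 2Q^2; minimized at Q = 4, giving min AVC = $19. That is the shutdown price.
ATC = 588/Q + 51 - 16Q + 2Q^2. Setting dATC/dQ = −588/Q^2 − 16 + 4Q = 0 gives Q = 7 (since 4·7^3 − 16·7^2 = 588).
min ATC = 588/7 + 51 − 16·7 + 2·7^2 = $121. That is the break-even price.
Between these two prices the firm operates at a loss; above $121 it earns a profit.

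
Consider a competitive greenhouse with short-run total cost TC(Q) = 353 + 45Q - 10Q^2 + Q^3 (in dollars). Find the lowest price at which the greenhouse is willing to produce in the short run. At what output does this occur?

$20 per unit, at Q = 5

The firm shuts down when price falls below the minimum of average variable cost. AVC = VC/Q = 45 - 10Q + Q^2.
At the minimum of AVC, MC = AVC. MC = 45 - 20Q + 3Q^2; setting MC = AVC gives 2Q^2 - 10Q = 0, so Q = 5. min AVC = 20.
For P < $20 the firm produces nothing.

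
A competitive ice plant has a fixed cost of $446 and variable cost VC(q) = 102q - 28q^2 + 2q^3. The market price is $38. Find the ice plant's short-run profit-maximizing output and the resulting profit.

AVC = 102 - 28q + 2q^2 has its minimum $4 at q = 7; price $38 clears that bar, so the firm operates.
MC = 102 - 56q + 6q^2. Setting P = MC and taking the root on the rising branch gives q* = 8.
TR = 38·8 = 304. TC = 446 + 48 = 494. Profit = 304 − 494 = -$190.
By producing, the firm covers all variable cost plus $256 of fixed cost; shutting down would lose the full $446.

Profit = -$190 at q = 8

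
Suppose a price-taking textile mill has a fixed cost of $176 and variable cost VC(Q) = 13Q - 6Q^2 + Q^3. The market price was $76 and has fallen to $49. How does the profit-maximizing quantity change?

Output falls from 7 to 6

AVC = 13 - 6Q + Q^2, minimized at Q = 3 where min AVC = $4. MC = 13 - 12Q + 3Q^2.
With P = $76 above the shutdown price, P = MC gives Q = 7.
At P = $49 ≥ min AVC, set P = MC: Q = 6. The firm stays open but cuts output.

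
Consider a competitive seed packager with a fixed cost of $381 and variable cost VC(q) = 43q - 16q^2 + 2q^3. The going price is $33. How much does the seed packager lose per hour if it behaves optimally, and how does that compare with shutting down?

AVC = 43 - 16q + 2q^2; min AVC = $11 at q = 4. Since P = $33 ≥ min AVC, the firm produces.
With MC = 43 - 32q + 6q^2, P = MC on the upward-sloping part at q* = 5.
TR = 33·5 = 165. TC = 381 + 65 = 446. Profit = 165 − 446 = -$281.
Shutting down would mean losing the fixed cost of $381, so operating at a loss of $281 is better by $100.

Profit = -$281 at q = 5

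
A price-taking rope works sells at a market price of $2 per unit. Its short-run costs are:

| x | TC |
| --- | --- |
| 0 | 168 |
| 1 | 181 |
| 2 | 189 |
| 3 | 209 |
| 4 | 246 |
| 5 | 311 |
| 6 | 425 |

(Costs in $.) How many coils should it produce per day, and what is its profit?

x = 0 (shut down); profit = -$168

Tabulate TR − TC: x=0: -168; x=1: -179; x=2: -185; x=3: -203; x=4: -238; x=5: -301; x=6: -413.
Profit is highest at x = 0. Equivalently, the lowest AVC in the table is 21/2 ≈ $10.50 at x = 2, and P = $2 falls below it — price never covers variable cost, so the firm shuts down and loses only its fixed cost.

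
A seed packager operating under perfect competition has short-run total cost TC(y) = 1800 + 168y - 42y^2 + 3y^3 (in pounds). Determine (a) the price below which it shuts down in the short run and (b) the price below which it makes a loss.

Shutdown price = £21; break-even price = £228

Shutdown price = min AVC. AVC = 168 - 42y + 3y^2, with vertex at y = 7 and minimum £21.
ATC = 1800/y + 168 - 42y + 3y^2. Setting dATC/dy = −1800/y^2 − 42 + 6y = 0 gives y = 10 (since 6·10^3 − 42·10^2 = 1800).
min ATC = 1800/10 + 168 − 42·10 + 3·10^2 = £228. That is the break-even price.
Between these two prices the firm operates at a loss; above £228 it earns a profit.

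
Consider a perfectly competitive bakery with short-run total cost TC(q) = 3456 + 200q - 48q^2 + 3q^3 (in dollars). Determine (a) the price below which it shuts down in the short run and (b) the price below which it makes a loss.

Shutdown price = $8; break-even price = $344

AVC = 200 - 48q + 3q^2; minimized at q = 8, giving min AVC = $8. That is the shutdown price.
ATC = 3456/q + 200 - 48q + 3q^2. Setting dATC/dq = −3456/q^2 − 48 + 6q = 0 gives q = 12 (since 6·12^3 − 48·12^2 = 3456).
min ATC = 3456/12 + 200 − 48·12 + 3·12^2 = $344. That is the break-even price.
For $8 ≤ P < $344 the firm produces at a loss; below $8 it shuts down.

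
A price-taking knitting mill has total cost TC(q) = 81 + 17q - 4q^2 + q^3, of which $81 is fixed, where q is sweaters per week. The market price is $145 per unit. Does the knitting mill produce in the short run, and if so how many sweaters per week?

From TC, MC = TC'(q) = 17 - 8q + 3q^2 and AVC = VC/q = 17 - 4q + q^2.
AVC hits its minimum where MC = AVC, at q = 2, giving min AVC = 17 - 4·2 + 2^2 = $13.
Since P = $145 ≥ min AVC = $13, price covers variable cost and the firm should produce.
Solving P = MC: -128 - 8q + 3q^2 = 0 ⇒ q = -16/3 or 8. On the upward-sloping branch, q* = 8.
Check: AVC at q = 8 is $49 ≤ P, so revenue covers variable cost.
Profit = P·q − TC = 145·8 − 473 = $687.

Produce at q = 8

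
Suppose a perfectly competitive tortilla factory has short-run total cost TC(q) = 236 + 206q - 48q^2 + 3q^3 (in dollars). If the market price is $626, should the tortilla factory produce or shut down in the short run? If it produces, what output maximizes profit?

Strip out fixed cost: VC = 206q - 48q^2 + 3q^3. Then AVC = 206 - 48q + 3q^2 and MC = 206 - 96q + 9q^2.
The AVC parabola has its vertex at q = 48/6 = 8, where AVC = 206 - 48·8 + 3·8^2 = $14.
Because $626 ≥ $14, revenue can cover variable cost; the firm operates.
Solving P = MC: -420 - 96q + 9q^2 = 0 ⇒ q = -10/3 or 14. On the upward-sloping branch, q* = 14.
Check: AVC at q = 14 is $122 ≤ P, so revenue covers variable cost.
Profit = P·q − TC = 626·14 − 1944 = $6820.

Produce at q = 14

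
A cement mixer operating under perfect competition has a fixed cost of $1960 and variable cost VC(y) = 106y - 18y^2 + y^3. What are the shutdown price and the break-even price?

Shutdown price = min AVC. AVC = 106 - 18y + y^2, with vertex at y = 9 and minimum $25.
ATC = 1960/y + 106 - 18y + y^2. Setting dATC/dy = −1960/y^2 − 18 + 2y = 0 gives y = 14 (since 2·14^3 − 18·14^2 = 1960).
min ATC = 1960/14 + 106 − 18·14 + 14^2 = $190. That is the break-even price.
Between these two prices the firm operates at a loss; above $190 it earns a profit.

Shutdown price = $25; break-even price = $190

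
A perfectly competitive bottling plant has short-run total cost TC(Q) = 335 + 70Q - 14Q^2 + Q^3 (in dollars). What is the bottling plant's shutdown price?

Short-run supply begins at min AVC. From VC = 70Q - 14Q^2 + Q^3, AVC = 70 - 14Q + Q^2.
dAVC/dQ = -14 + 2Q = 0 gives Q = 7. min AVC = 70 - 14·7 + 7^2 = 21.
The firm shuts down for any P below $21.

$21 per unit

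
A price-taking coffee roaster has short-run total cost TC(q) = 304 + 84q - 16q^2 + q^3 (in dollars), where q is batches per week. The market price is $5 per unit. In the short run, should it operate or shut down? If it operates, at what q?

From TC, MC = TC'(q) = 84 - 32q + 3q^2 and AVC = VC/q = 84 - 16q + q^2.
The AVC parabola has its vertex at q = 16/2 = 8, where AVC = 84 - 16·8 + 8^2 = $20.
Since P = $5 < min AVC = $20, price fails to cover variable cost at any output.
Best response: produce nothing and absorb the $304 fixed cost.

Shut down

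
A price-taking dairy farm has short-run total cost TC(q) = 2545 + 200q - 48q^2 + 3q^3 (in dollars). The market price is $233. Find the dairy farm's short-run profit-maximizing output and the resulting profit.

AVC = 200 - 48q + 3q^2 has its minimum $8 at q = 8; price $233 clears that bar, so the firm operates.
With MC = 200 - 96q + 9q^2, P = MC on the upward-sloping part at q* = 11.
TR = 233·11 = 2563. TC = 2545 + 385 = 2930. Profit = 2563 − 2930 = -$367.
Shutting down would mean losing the fixed cost of $2545, so operating at a loss of $367 is better by $2178.

Profit = -$367 at q = 11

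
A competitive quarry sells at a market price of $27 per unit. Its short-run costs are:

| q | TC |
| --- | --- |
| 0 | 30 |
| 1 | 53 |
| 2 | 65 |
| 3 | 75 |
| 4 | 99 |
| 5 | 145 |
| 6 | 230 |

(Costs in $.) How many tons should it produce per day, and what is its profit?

q = 4; profit = $9

Tabulate TR − TC: q=0: -30; q=1: -26; q=2: -11; q=3: 6; q=4: 9; q=5: -10; q=6: -68.
Profit is maximized at q = 4. AVC there is 69/4 = $17.25 ≤ P, so producing beats shutting down (which would give -$30).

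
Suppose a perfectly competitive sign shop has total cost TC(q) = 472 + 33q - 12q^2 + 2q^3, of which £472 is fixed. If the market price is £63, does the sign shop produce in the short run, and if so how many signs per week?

Variable cost is VC = 33q - 12q^2 + 2q^3, so AVC = VC/q = 33 - 12q + 2q^2 and MC = dTC/dq = 33 - 24q + 6q^2.
The AVC parabola has its vertex at q = 12/4 = 3, where AVC = 33 - 12·3 + 2·3^2 = £15.
P = £63 exceeds min AVC = £15, so the firm stays open.
P = MC gives -30 - 24q + 6q^2 = 0, with roots -1 and 5. Take the larger (rising MC): q* = 5.
Check: AVC at q = 5 is £23 ≤ P, so revenue covers variable cost.
Profit = P·q − TC = 63·5 − 587 = -£272, a loss, but smaller than the £472 fixed cost the firm would lose by shutting down.

Produce at q = 5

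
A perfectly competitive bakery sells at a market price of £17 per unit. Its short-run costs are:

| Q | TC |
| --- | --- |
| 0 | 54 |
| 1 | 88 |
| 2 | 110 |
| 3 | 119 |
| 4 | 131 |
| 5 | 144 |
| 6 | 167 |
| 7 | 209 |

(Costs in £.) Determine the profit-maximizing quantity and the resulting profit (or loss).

Tabulate TR − TC: Q=0: -54; Q=1: -71; Q=2: -76; Q=3: -68; Q=4: -63; Q=5: -59; Q=6: -65; Q=7: -90.
Profit is highest at Q = 0. Equivalently, the lowest AVC in the table is 90/5 ≈ £18 at Q = 5, and P = £17 falls below it — price never covers variable cost, so the firm shuts down and loses only its fixed cost.

Q = 0 (shut down); profit = -£54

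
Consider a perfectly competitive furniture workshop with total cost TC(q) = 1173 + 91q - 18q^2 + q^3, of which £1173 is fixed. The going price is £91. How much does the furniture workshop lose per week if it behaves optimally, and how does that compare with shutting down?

Profit = -£309 at q = 12

AVC = 91 - 18q + q^2 has its minimum £10 at q = 9; price £91 clears that bar, so the firm operates.
MC = 91 - 36q + 3q^2. Setting P = MC and taking the root on the rising branch gives q* = 12.
TR = 91·12 = 1092. TC = 1173 + 228 = 1401. Profit = 1092 − 1401 = -£309.
Shutting down would mean losing the fixed cost of £1173, so operating at a loss of £309 is better by £864.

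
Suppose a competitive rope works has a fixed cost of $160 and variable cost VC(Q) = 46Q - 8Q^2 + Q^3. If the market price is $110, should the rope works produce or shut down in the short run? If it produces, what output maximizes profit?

Strip out fixed cost: VC = 46Q - 8Q^2 + Q^3. Then AVC = 46 - 8Q + Q^2 and MC = 46 - 16Q + 3Q^2.
AVC is minimized where dAVC/dQ = -8 + 2Q = 0, at Q = 4; min AVC = 46 - 8·4 + 4^2 = $30.
Because $110 ≥ $30, revenue can cover variable cost; the firm operates.
P = MC gives -64 - 16Q + 3Q^2 = 0, with roots -8/3 and 8. Take the larger (rising MC): Q* = 8.
Check: AVC at Q = 8 is $46 ≤ P, so revenue covers variable cost.
Profit = P·Q − TC = 110·8 − 528 = $352.

Produce at Q = 8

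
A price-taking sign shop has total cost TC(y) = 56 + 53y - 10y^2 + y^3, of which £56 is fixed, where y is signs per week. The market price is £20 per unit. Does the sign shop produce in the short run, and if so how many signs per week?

Shut down

Strip out fixed cost: VC = 53y - 10y^2 + y^3. Then AVC = 53 - 10y + y^2 and MC = 53 - 20y + 3y^2.
AVC is minimized where dAVC/dy = -10 + 2y = 0, at y = 5; min AVC = 53 - 10·5 + 5^2 = £28.
Since P = £20 < min AVC = £28, price fails to cover variable cost at any output.
Best response: produce nothing and absorb the £56 fixed cost.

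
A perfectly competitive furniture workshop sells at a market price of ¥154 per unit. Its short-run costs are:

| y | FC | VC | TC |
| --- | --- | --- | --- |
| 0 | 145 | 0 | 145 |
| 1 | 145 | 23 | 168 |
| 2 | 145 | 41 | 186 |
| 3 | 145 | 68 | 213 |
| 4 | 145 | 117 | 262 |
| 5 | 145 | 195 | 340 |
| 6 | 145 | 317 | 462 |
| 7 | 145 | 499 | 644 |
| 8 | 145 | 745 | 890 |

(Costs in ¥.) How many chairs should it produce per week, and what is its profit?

y = 6; profit = ¥462

Tabulate TR − TC: y=0: -145; y=1: -14; y=2: 122; y=3: 249; y=4: 354; y=5: 430; y=6: 462; y=7: 434; y=8: 342.
Profit is maximized at y = 6. AVC there is 317/6 = ¥52.83 ≤ P, so producing beats shutting down (which would give -¥145).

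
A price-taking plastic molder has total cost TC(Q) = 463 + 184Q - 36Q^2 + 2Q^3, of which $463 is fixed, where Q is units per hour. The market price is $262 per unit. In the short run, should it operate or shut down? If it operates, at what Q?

Produce at Q = 13

Variable cost is VC = 184Q - 36Q^2 + 2Q^3, so AVC = VC/Q = 184 - 36Q + 2Q^2 and MC = dTC/dQ = 184 - 72Q + 6Q^2.
The AVC parabola has its vertex at Q = 36/4 = 9, where AVC = 184 - 36·9 + 2·9^2 = $22.
P = $262 exceeds min AVC = $22, so the firm stays open.
Set P = MC: 262 = 184 - 72Q + 6Q^2 → -78 - 72Q + 6Q^2 = 0. The roots are Q = -1 and Q = 13; the profit-maximizing output is on the rising part of MC, so Q* = 13.
Check: AVC at Q = 13 is $54 ≤ P, so revenue covers variable cost.
Profit = P·Q − TC = 262·13 − 1165 = $2241.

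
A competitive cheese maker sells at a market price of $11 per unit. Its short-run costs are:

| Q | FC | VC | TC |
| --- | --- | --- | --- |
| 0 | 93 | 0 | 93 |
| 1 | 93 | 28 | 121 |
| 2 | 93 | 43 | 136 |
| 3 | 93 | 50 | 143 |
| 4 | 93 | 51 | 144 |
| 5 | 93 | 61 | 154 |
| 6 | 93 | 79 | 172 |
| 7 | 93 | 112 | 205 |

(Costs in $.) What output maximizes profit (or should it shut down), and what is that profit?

Q = 0 (shut down); profit = -$93

Compute π = P·Q − TC at each output: Q=0: -93; Q=1: -110; Q=2: -114; Q=3: -110; Q=4: -100; Q=5: -99; Q=6: -106; Q=7: -128.
Profit is highest at Q = 0. Equivalently, the lowest AVC in the table is 61/5 ≈ $12.20 at Q = 5, and P = $11 falls below it — price never covers variable cost, so the firm shuts down and loses only its fixed cost.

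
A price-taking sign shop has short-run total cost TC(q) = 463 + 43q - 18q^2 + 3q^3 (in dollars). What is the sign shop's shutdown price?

The shutdown price is the minimum of AVC. VC = 43q - 18q^2 + 3q^3, so AVC = 43 - 18q + 3q^2.
At the minimum of AVC, MC = AVC. MC = 43 - 36q + 9q^2; setting MC = AVC gives 6q^2 - 18q = 0, so q = 3. min AVC = 16.
For P < $16 the firm produces nothing.

$16 per unit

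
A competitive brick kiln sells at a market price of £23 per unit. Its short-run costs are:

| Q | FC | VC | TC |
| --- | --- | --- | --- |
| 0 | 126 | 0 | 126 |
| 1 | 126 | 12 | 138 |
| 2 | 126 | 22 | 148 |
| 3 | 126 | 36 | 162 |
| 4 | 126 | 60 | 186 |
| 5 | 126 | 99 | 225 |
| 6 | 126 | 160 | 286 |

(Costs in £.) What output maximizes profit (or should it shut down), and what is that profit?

Q = 3; profit = -£93

Tabulate TR − TC: Q=0: -126; Q=1: -115; Q=2: -102; Q=3: -93; Q=4: -94; Q=5: -110; Q=6: -148.
Profit is maximized at Q = 3. AVC there is 36/3 = £12 ≤ P, so producing beats shutting down (which would give -£126).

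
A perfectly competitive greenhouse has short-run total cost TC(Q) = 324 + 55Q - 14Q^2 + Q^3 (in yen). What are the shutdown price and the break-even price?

Shutdown price = min AVC. AVC = 55 - 14Q + Q^2, with vertex at Q = 7 and minimum ¥6.
ATC = 324/Q + 55 - 14Q + Q^2. Setting dATC/dQ = −324/Q^2 − 14 + 2Q = 0 gives Q = 9 (since 2·9^3 − 14·9^2 = 324).
min ATC = 324/9 + 55 − 14·9 + 9^2 = ¥46. That is the break-even price.
Between these two prices the firm operates at a loss; above ¥46 it earns a profit.

Shutdown price = ¥6; break-even price = ¥46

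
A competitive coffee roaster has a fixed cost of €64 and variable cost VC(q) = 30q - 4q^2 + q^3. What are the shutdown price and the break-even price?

Shutdown price = min AVC. AVC = 30 - 4q + q^2, with vertex at q = 2 and minimum €26.
ATC = 64/q + 30 - 4q + q^2. Setting dATC/dq = −64/q^2 − 4 + 2q = 0 gives q = 4 (since 2·4^3 − 4·4^2 = 64).
min ATC = 64/4 + 30 − 4·4 + 4^2 = €46. That is the break-even price.
For €26 ≤ P < €46 the firm produces at a loss; below €26 it shuts down.

Shutdown price = €26; break-even price = €46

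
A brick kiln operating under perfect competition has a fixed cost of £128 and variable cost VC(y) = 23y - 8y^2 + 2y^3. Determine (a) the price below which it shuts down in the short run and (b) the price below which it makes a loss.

Shutdown price = £15; break-even price = £55

AVC = 23 - 8y + 2y^2; minimized at y = 2, giving min AVC = £15. That is the shutdown price.
ATC = 128/y + 23 - 8y + 2y^2. Setting dATC/dy = −128/y^2 − 8 + 4y = 0 gives y = 4 (since 4·4^3 − 8·4^2 = 128).
min ATC = 128/4 + 23 − 8·4 + 2·4^2 = £55. That is the break-even price.
For £15 ≤ P < £55 the firm produces at a loss; below £15 it shuts down.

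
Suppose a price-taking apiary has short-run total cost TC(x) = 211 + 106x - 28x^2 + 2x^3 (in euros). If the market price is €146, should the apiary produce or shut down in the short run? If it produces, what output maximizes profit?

Variable cost is VC = 106x - 28x^2 + 2x^3, so AVC = VC/x = 106 - 28x + 2x^2 and MC = dTC/dx = 106 - 56x + 6x^2.
AVC is minimized where dAVC/dx = -28 + 4x = 0, at x = 7; min AVC = 106 - 28·7 + 2·7^2 = €8.
P = €146 exceeds min AVC = €8, so the firm stays open.
Set P = MC: 146 = 106 - 56x + 6x^2 → -40 - 56x + 6x^2 = 0. The roots are x = -2/3 and x = 10; the profit-maximizing output is on the rising part of MC, so x* = 10.
Check: AVC at x = 10 is €26 ≤ P, so revenue covers variable cost.
Profit = P·x − TC = 146·10 − 471 = €989.

Produce at x = 10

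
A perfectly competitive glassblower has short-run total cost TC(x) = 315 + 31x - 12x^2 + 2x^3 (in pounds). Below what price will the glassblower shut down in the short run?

The firm shuts down when price falls below the minimum of average variable cost. AVC = VC/x = 31 - 12x + 2x^2.
At the minimum of AVC, MC = AVC. MC = 31 - 24x + 6x^2; setting MC = AVC gives 4x^2 - 12x = 0, so x = 3. min AVC = 13.
So the shutdown price is £13.

£13 per unit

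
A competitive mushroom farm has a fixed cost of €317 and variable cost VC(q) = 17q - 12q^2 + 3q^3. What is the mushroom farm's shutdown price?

Short-run supply begins at min AVC. From VC = 17q - 12q^2 + 3q^3, AVC = 17 - 12q + 3q^2.
At the minimum of AVC, MC = AVC. MC = 17 - 24q + 9q^2; setting MC = AVC gives 6q^2 - 12q = 0, so q = 2. min AVC = 5.
For P < €5 the firm produces nothing.

€5 per unit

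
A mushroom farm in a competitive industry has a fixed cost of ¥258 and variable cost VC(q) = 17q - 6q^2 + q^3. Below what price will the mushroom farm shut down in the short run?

The firm shuts down when price falls below the minimum of average variable cost. AVC = VC/q = 17 - 6q + q^2.
dAVC/dq = -6 + 2q = 0 gives q = 3. min AVC = 17 - 6·3 + 3^2 = 8.
For P < ¥8 the firm produces nothing.

¥8 per unit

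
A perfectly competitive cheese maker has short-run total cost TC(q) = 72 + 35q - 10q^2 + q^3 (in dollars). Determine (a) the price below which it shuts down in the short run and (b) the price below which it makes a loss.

Shutdown price = $10; break-even price = $23

Shutdown price = min AVC. AVC = 35 - 10q + q^2, with vertex at q = 5 and minimum $10.
ATC = 72/q + 35 - 10q + q^2. Setting dATC/dq = −72/q^2 − 10 + 2q = 0 gives q = 6 (since 2·6^3 − 10·6^2 = 72).
min ATC = 72/6 + 35 − 10·6 + 6^2 = $23. That is the break-even price.
For $10 ≤ P < $23 the firm produces at a loss; below $10 it shuts down.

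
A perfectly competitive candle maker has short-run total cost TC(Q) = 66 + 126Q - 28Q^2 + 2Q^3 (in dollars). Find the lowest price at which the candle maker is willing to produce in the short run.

The shutdown price is the minimum of AVC. VC = 126Q - 28Q^2 + 2Q^3, so AVC = 126 - 28Q + 2Q^2.
dAVC/dQ = -28 + 4Q = 0 gives Q = 7. min AVC = 126 - 28·7 + 2·7^2 = 28.
The firm shuts down for any P below $28.

$28 per unit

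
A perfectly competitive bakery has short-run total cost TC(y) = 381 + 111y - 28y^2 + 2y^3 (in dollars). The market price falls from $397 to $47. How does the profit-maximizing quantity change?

Output falls from 13 to 8

AVC = 111 - 28y + 2y^2, minimized at y = 7 where min AVC = $13. MC = 111 - 56y + 6y^2.
At P = $397 ≥ min AVC, set P = MC on the rising branch: y = 13.
At P = $47 ≥ min AVC, set P = MC: y = 8. The firm stays open but cuts output.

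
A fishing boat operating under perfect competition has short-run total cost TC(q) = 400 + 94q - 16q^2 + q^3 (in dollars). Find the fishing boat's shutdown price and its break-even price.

Shutdown price = $30; break-even price = $74

Shutdown price = min AVC. AVC = 94 - 16q + q^2, with vertex at q = 8 and minimum $30.
ATC = 400/q + 94 - 16q + q^2. Setting dATC/dq = −400/q^2 − 16 + 2q = 0 gives q = 10 (since 2·10^3 − 16·10^2 = 400).
min ATC = 400/10 + 94 − 16·10 + 10^2 = $74. That is the break-even price.
Between these two prices the firm operates at a loss; above $74 it earns a profit.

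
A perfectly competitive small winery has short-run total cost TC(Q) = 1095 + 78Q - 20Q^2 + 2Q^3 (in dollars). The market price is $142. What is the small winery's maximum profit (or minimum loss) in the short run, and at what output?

Profit = -$327 at Q = 8

AVC = 78 - 20Q + 2Q^2 has its minimum $28 at Q = 5; price $142 clears that bar, so the firm operates.
MC = 78 - 40Q + 6Q^2. Setting P = MC and taking the root on the rising branch gives Q* = 8.
TR = 142·8 = 1136. TC = 1095 + 368 = 1463. Profit = 1136 − 1463 = -$327.
Shutting down would mean losing the fixed cost of $1095, so operating at a loss of $327 is better by $768.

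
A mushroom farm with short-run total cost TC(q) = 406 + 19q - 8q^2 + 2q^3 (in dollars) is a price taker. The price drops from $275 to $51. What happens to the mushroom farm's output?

Output falls from 8 to 4

AVC = 19 - 8q + 2q^2, minimized at q = 2 where min AVC = $11. MC = 19 - 16q + 6q^2.
At P = $275 ≥ min AVC, set P = MC on the rising branch: q = 8.
At P = $51 ≥ min AVC, set P = MC: q = 4. The firm stays open but cuts output.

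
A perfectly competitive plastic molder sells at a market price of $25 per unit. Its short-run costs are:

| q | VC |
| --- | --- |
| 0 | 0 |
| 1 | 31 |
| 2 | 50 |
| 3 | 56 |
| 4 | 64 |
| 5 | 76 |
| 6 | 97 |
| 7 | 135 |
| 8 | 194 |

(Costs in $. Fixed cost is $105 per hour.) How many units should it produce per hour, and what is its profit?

Profit at each row (π = 25q − TC): q=0: -105; q=1: -111; q=2: -105; q=3: -86; q=4: -69; q=5: -56; q=6: -52; q=7: -65; q=8: -99.
Profit is maximized at q = 6. AVC there is 97/6 = $16.17 ≤ P, so producing beats shutting down (which would give -$105).

q = 6; profit = -$52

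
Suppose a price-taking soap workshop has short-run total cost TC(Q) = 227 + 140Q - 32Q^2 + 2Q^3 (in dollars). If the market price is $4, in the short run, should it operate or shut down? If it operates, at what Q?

Variable cost is VC = 140Q - 32Q^2 + 2Q^3, so AVC = VC/Q = 140 - 32Q + 2Q^2 and MC = dTC/dQ = 140 - 64Q + 6Q^2.
AVC hits its minimum where MC = AVC, at Q = 8, giving min AVC = 140 - 32·8 + 2·8^2 = $12.
P = $4 lies below min AVC = $12; no output level covers variable cost.
Best response: produce nothing and absorb the $227 fixed cost.

Shut down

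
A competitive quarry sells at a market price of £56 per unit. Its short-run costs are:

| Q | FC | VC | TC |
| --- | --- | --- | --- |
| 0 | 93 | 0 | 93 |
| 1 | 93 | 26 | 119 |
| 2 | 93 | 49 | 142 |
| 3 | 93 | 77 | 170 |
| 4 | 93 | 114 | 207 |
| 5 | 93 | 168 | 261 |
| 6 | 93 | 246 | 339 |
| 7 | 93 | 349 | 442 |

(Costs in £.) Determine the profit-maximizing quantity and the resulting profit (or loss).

Q = 5; profit = £19

Profit at each row (π = 56Q − TC): Q=0: -93; Q=1: -63; Q=2: -30; Q=3: -2; Q=4: 17; Q=5: 19; Q=6: -3; Q=7: -50.
Profit is maximized at Q = 5. AVC there is 168/5 = £33.60 ≤ P, so producing beats shutting down (which would give -£93).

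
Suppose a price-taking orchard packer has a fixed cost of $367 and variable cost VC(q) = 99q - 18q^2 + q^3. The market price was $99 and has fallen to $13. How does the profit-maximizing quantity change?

Output falls from 12 to 0 (the firm shuts down)

AVC = 99 - 18q + q^2, minimized at q = 9 where min AVC = $18. MC = 99 - 36q + 3q^2.
At P = $99 ≥ min AVC, set P = MC on the rising branch: q = 12.
At P = $13 < min AVC = $18, price no longer covers variable cost at any output, so the firm shuts down: q = 0.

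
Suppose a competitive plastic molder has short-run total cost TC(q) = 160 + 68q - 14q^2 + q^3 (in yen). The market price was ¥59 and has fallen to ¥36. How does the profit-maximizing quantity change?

MC = 68 - 28q + 3q^2; the shutdown threshold is min AVC = ¥19 (at q = 7).
At P = ¥59 ≥ min AVC, set P = MC on the rising branch: q = 9.
At P = ¥36 ≥ min AVC, set P = MC: q = 8. The firm stays open but cuts output.

Output falls from 9 to 8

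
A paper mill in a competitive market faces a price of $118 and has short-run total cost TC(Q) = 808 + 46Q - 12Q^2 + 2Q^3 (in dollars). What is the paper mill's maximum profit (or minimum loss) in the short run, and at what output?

Profit = -$376 at Q = 6

AVC = 46 - 12Q + 2Q^2; min AVC = $28 at Q = 3. Since P = $118 ≥ min AVC, the firm produces.
MC = 46 - 24Q + 6Q^2. Setting P = MC and taking the root on the rising branch gives Q* = 6.
TR = 118·6 = 708. TC = 808 + 276 = 1084. Profit = 708 − 1084 = -$376.
By producing, the firm covers all variable cost plus $432 of fixed cost; shutting down would lose the full $808.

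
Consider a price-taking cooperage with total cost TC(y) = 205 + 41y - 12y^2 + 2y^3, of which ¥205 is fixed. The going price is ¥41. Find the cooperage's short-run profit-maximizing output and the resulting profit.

Profit = -¥141 at y = 4

AVC = 41 - 12y + 2y^2 has its minimum ¥23 at y = 3; price ¥41 clears that bar, so the firm operates.
With MC = 41 - 24y + 6y^2, P = MC on the upward-sloping part at y* = 4.
TR = 41·4 = 164. TC = 205 + 100 = 305. Profit = 164 − 305 = -¥141.
Shutting down would mean losing the fixed cost of ¥205, so operating at a loss of ¥141 is better by ¥64.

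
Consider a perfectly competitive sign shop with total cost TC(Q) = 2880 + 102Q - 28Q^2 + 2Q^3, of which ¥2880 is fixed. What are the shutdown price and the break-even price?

AVC = 102 - 28Q + 2Q^2; minimized at Q = 7, giving min AVC = ¥4. That is the shutdown price.
ATC = 2880/Q + 102 - 28Q + 2Q^2. Setting dATC/dQ = −2880/Q^2 − 28 + 4Q = 0 gives Q = 12 (since 4·12^3 − 28·12^2 = 2880).
min ATC = 2880/12 + 102 − 28·12 + 2·12^2 = ¥294. That is the break-even price.
For ¥4 ≤ P < ¥294 the firm produces at a loss; below ¥4 it shuts down.

Shutdown price = ¥4; break-even price = ¥294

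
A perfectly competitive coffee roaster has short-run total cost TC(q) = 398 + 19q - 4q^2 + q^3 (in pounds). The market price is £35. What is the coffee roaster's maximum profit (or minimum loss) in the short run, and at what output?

AVC = 19 - 4q + q^2 has its minimum £15 at q = 2; price £35 clears that bar, so the firm operates.
MC = 19 - 8q + 3q^2. Setting P = MC and taking the root on the rising branch gives q* = 4.
TR = 35·4 = 140. TC = 398 + 76 = 474. Profit = 140 − 474 = -£334.
Shutting down would mean losing the fixed cost of £398, so operating at a loss of £334 is better by £64.

Profit = -£334 at q = 4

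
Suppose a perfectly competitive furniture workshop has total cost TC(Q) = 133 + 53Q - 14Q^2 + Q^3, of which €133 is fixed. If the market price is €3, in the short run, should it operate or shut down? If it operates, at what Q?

From TC, MC = TC'(Q) = 53 - 28Q + 3Q^2 and AVC = VC/Q = 53 - 14Q + Q^2.
The AVC parabola has its vertex at Q = 14/2 = 7, where AVC = 53 - 14·7 + 7^2 = €4.
P = €3 lies below min AVC = €4; no output level covers variable cost.
Best response: produce nothing and absorb the €133 fixed cost.

Shut down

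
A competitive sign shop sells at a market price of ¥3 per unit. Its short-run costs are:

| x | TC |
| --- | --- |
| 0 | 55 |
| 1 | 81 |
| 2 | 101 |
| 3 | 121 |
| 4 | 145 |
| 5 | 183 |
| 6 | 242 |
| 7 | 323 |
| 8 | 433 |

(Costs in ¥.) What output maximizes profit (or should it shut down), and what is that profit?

x = 0 (shut down); profit = -¥55

Compute π = P·x − TC at each output: x=0: -55; x=1: -78; x=2: -95; x=3: -112; x=4: -133; x=5: -168; x=6: -224; x=7: -302; x=8: -409.
Profit is highest at x = 0. Equivalently, the lowest AVC in the table is 66/3 ≈ ¥22 at x = 3, and P = ¥3 falls below it — price never covers variable cost, so the firm shuts down and loses only its fixed cost.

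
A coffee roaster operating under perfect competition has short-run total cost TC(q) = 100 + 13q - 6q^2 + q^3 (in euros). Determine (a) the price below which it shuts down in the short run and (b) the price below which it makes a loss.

Shutdown price = €4; break-even price = €28

Shutdown price = min AVC. AVC = 13 - 6q + q^2, with vertex at q = 3 and minimum €4.
ATC = 100/q + 13 - 6q + q^2. Setting dATC/dq = −100/q^2 − 6 + 2q = 0 gives q = 5 (since 2·5^3 − 6·5^2 = 100).
min ATC = 100/5 + 13 − 6·5 + 5^2 = €28. That is the break-even price.
For €4 ≤ P < €28 the firm produces at a loss; below €4 it shuts down.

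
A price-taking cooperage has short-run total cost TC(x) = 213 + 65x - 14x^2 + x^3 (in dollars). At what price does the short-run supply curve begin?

$16 per unit

Short-run supply begins at min AVC. From VC = 65x - 14x^2 + x^3, AVC = 65 - 14x + x^2.
dAVC/dx = -14 + 2x = 0 gives x = 7. min AVC = 65 - 14·7 + 7^2 = 16.
For P < $16 the firm produces nothing.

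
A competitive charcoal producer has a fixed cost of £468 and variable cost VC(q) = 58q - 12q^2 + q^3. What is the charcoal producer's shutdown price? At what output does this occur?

£22 per unit, at q = 6

Short-run supply begins at min AVC. From VC = 58q - 12q^2 + q^3, AVC = 58 - 12q + q^2.
dAVC/dq = -12 + 2q = 0 gives q = 6. min AVC = 58 - 12·6 + 6^2 = 22.
For P < £22 the firm produces nothing.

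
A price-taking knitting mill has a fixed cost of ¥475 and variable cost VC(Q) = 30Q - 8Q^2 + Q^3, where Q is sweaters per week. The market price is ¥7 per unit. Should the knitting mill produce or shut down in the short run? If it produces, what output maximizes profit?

From TC, MC = TC'(Q) = 30 - 16Q + 3Q^2 and AVC = VC/Q = 30 - 8Q + Q^2.
The AVC parabola has its vertex at Q = 8/2 = 4, where AVC = 30 - 8·4 + 4^2 = ¥14.
With P < min AVC (¥7 < ¥14), every unit sold adds to the loss.
Shutting down limits the loss to fixed cost, ¥475.

Shut down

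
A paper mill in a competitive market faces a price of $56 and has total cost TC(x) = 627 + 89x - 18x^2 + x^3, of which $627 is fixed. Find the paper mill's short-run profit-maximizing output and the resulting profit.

AVC = 89 - 18x + x^2; min AVC = $8 at x = 9. Since P = $56 ≥ min AVC, the firm produces.
With MC = 89 - 36x + 3x^2, P = MC on the upward-sloping part at x* = 11.
TR = 56·11 = 616. TC = 627 + 132 = 759. Profit = 616 − 759 = -$143.
Shutting down would mean losing the fixed cost of $627, so operating at a loss of $143 is better by $484.

Profit = -$143 at x = 11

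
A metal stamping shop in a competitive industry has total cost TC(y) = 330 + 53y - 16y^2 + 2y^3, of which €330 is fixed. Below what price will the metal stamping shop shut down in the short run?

€21 per unit

Short-run supply begins at min AVC. From VC = 53y - 16y^2 + 2y^3, AVC = 53 - 16y + 2y^2.
At the minimum of AVC, MC = AVC. MC = 53 - 32y + 6y^2; setting MC = AVC gives 4y^2 - 16y = 0, so y = 4. min AVC = 21.
The firm shuts down for any P below €21.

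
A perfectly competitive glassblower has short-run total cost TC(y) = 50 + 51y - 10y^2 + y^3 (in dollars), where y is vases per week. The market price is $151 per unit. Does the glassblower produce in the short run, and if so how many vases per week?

Produce at y = 10

Variable cost is VC = 51y - 10y^2 + y^3, so AVC = VC/y = 51 - 10y + y^2 and MC = dTC/dy = 51 - 20y + 3y^2.
The AVC parabola has its vertex at y = 10/2 = 5, where AVC = 51 - 10·5 + 5^2 = $26.
Because $151 ≥ $26, revenue can cover variable cost; the firm operates.
P = MC gives -100 - 20y + 3y^2 = 0, with roots -10/3 and 10. Take the larger (rising MC): y* = 10.
Check: AVC at y = 10 is $51 ≤ P, so revenue covers variable cost.
Profit = P·y − TC = 151·10 − 560 = $950.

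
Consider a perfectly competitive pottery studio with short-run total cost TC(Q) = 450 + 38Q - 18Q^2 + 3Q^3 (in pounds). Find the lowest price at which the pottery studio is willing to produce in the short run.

£11 per unit

The firm shuts down when price falls below the minimum of average variable cost. AVC = VC/Q = 38 - 18Q + 3Q^2.
dAVC/dQ = -18 + 6Q = 0 gives Q = 3. min AVC = 38 - 18·3 + 3·3^2 = 11.
The firm shuts down for any P below £11.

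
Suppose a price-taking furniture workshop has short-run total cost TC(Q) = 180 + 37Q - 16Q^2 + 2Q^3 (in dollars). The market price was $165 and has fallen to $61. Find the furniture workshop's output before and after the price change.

MC = 37 - 32Q + 6Q^2; the shutdown threshold is min AVC = $5 (at Q = 4).
With P = $165 above the shutdown price, P = MC gives Q = 8.
At P = $61 ≥ min AVC, set P = MC: Q = 6. The firm stays open but cuts output.

Output falls from 8 to 6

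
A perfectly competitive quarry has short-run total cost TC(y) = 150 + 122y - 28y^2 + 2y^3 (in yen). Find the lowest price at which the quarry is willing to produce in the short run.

The shutdown price is the minimum of AVC. VC = 122y - 28y^2 + 2y^3, so AVC = 122 - 28y + 2y^2.
At the minimum of AVC, MC = AVC. MC = 122 - 56y + 6y^2; setting MC = AVC gives 4y^2 - 28y = 0, so y = 7. min AVC = 24.
So the shutdown price is ¥24.

¥24 per unit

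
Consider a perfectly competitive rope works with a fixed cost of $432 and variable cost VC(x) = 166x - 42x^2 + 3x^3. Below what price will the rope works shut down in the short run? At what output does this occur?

$19 per unit, at x = 7

Short-run supply begins at min AVC. From VC = 166x - 42x^2 + 3x^3, AVC = 166 - 42x + 3x^2.
dAVC/dx = -42 + 6x = 0 gives x = 7. min AVC = 166 - 42·7 + 3·7^2 = 19.
The firm shuts down for any P below $19.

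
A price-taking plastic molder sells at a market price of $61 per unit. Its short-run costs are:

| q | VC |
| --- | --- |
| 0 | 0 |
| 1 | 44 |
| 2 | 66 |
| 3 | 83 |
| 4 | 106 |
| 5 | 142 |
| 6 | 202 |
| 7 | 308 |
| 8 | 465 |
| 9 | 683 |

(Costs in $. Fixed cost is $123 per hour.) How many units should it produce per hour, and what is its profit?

q = 6; profit = $41

Profit at each row (π = 61q − TC): q=0: -123; q=1: -106; q=2: -67; q=3: -23; q=4: 15; q=5: 40; q=6: 41; q=7: -4; q=8: -100; q=9: -257.
Profit is maximized at q = 6. AVC there is 202/6 = $33.67 ≤ P, so producing beats shutting down (which would give -$123).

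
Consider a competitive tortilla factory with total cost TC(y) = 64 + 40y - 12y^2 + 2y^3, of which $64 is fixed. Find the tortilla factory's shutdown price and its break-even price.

Shutdown price = min AVC. AVC = 40 - 12y + 2y^2, with vertex at y = 3 and minimum $22.
ATC = 64/y + 40 - 12y + 2y^2. Setting dATC/dy = −64/y^2 − 12 + 4y = 0 gives y = 4 (since 4·4^3 − 12·4^2 = 64).
min ATC = 64/4 + 40 − 12·4 + 2·4^2 = $40. That is the break-even price.
Between these two prices the firm operates at a loss; above $40 it earns a profit.

Shutdown price = $22; break-even price = $40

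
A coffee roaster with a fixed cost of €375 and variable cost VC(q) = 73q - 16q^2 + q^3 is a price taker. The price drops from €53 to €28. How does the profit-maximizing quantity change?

Output falls from 10 to 9

AVC = 73 - 16q + q^2, minimized at q = 8 where min AVC = €9. MC = 73 - 32q + 3q^2.
With P = €53 above the shutdown price, P = MC gives q = 10.
At P = €28 ≥ min AVC, set P = MC: q = 9. The firm stays open but cuts output.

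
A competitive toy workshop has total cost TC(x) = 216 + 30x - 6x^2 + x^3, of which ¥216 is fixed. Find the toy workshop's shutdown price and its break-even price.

Shutdown price = ¥21; break-even price = ¥66

Shutdown price = min AVC. AVC = 30 - 6x + x^2, with vertex at x = 3 and minimum ¥21.
ATC = 216/x + 30 - 6x + x^2. Setting dATC/dx = −216/x^2 − 6 + 2x = 0 gives x = 6 (since 2·6^3 − 6·6^2 = 216).
min ATC = 216/6 + 30 − 6·6 + 6^2 = ¥66. That is the break-even price.
For ¥21 ≤ P < ¥66 the firm produces at a loss; below ¥21 it shuts down.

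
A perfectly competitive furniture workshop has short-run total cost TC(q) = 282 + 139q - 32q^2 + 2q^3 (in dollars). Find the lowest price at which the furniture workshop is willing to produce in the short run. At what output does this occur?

$11 per unit, at q = 8

The shutdown price is the minimum of AVC. VC = 139q - 32q^2 + 2q^3, so AVC = 139 - 32q + 2q^2.
At the minimum of AVC, MC = AVC. MC = 139 - 64q + 6q^2; setting MC = AVC gives 4q^2 - 32q = 0, so q = 8. min AVC = 11.
So the shutdown price is $11.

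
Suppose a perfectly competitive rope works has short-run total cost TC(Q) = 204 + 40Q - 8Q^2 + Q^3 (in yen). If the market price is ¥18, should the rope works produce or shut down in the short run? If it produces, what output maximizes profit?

Shut down

Variable cost is VC = 40Q - 8Q^2 + Q^3, so AVC = VC/Q = 40 - 8Q + Q^2 and MC = dTC/dQ = 40 - 16Q + 3Q^2.
AVC is minimized where dAVC/dQ = -8 + 2Q = 0, at Q = 4; min AVC = 40 - 8·4 + 4^2 = ¥24.
Since P = ¥18 < min AVC = ¥24, price fails to cover variable cost at any output.
The firm minimizes its loss by shutting down and losing only its fixed cost of ¥204.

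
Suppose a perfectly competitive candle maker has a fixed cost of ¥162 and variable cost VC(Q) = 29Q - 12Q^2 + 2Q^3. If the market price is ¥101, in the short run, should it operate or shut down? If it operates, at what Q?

Strip out fixed cost: VC = 29Q - 12Q^2 + 2Q^3. Then AVC = 29 - 12Q + 2Q^2 and MC = 29 - 24Q + 6Q^2.
AVC is minimized where dAVC/dQ = -12 + 4Q = 0, at Q = 3; min AVC = 29 - 12·3 + 2·3^2 = ¥11.
Because ¥101 ≥ ¥11, revenue can cover variable cost; the firm operates.
P = MC gives -72 - 24Q + 6Q^2 = 0, with roots -2 and 6. Take the larger (rising MC): Q* = 6.
Check: AVC at Q = 6 is ¥29 ≤ P, so revenue covers variable cost.
Profit = P·Q − TC = 101·6 − 336 = ¥270.

Produce at Q = 6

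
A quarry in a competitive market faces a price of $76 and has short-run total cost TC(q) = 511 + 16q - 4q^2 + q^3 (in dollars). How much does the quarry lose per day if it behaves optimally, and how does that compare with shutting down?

Profit = -$223 at q = 6

AVC = 16 - 4q + q^2 has its minimum $12 at q = 2; price $76 clears that bar, so the firm operates.
With MC = 16 - 8q + 3q^2, P = MC on the upward-sloping part at q* = 6.
TR = 76·6 = 456. TC = 511 + 168 = 679. Profit = 456 − 679 = -$223.
Shutting down would mean losing the fixed cost of $511, so operating at a loss of $223 is better by $288.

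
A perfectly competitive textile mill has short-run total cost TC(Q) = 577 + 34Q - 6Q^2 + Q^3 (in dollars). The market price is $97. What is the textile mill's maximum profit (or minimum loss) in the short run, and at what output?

Profit = -$185 at Q = 7

AVC = 34 - 6Q + Q^2; min AVC = $25 at Q = 3. Since P = $97 ≥ min AVC, the firm produces.
MC = 34 - 12Q + 3Q^2. Setting P = MC and taking the root on the rising branch gives Q* = 7.
TR = 97·7 = 679. TC = 577 + 287 = 864. Profit = 679 − 864 = -$185.
Shutting down would mean losing the fixed cost of $577, so operating at a loss of $185 is better by $392.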